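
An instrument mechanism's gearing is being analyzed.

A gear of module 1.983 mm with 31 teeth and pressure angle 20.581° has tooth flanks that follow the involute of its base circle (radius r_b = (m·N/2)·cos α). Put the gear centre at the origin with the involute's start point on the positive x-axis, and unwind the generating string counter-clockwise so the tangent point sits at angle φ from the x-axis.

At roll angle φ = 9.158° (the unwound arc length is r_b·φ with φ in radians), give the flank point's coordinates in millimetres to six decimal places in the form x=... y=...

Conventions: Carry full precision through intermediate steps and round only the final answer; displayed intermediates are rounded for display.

x=29.140002 y=0.039067

recognized (one wheel, involute flank): single-mesh tooth geometry, m = 1.983, N = 31
pitch radius r_p = m·N/2 = 1.983·31/2 = 30.736500
base radius r_b = r_p·cos α = 30.736500·cos 20.581° = 28.774779
roll angle φ = 9.158° = 0.15983725 rad
x = r_b·(cos φ + φ·sin φ) = 29.140002
y = r_b·(sin φ − φ·cos φ) = 0.039067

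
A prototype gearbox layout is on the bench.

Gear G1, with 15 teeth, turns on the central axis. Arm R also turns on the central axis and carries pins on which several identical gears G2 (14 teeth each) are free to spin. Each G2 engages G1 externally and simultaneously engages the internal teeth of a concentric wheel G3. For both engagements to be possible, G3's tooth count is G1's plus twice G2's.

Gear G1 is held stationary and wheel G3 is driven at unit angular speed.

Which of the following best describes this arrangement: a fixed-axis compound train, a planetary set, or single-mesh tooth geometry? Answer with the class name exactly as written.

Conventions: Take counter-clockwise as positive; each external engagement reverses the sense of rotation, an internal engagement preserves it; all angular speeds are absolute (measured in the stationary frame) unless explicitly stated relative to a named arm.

planetary set

topology: planetary set — G1 15T / G2 14T / G3 43T, arm = carrier (Willis)
classification: planetary set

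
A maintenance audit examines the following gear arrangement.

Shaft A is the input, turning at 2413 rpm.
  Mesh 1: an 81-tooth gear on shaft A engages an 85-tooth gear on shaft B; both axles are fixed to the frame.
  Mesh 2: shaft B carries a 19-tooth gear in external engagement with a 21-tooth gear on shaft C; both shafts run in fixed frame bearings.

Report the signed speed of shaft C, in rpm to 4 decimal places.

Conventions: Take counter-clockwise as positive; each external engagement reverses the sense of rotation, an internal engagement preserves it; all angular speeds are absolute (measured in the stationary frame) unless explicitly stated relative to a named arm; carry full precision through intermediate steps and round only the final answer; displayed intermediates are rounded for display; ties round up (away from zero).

topology: fixed-axis compound train — 2 meshes, A→C
mesh 1 [81T→85T]: ω = 2413.0000×81/85 = 2299.4471 rpm, sense flips to −
mesh 2 [19T→21T]: ω = 2299.4471×19/21 = 2080.4521 rpm, sense flips to +
signed output speed = +2080.4521 rpm

+2080.4521 rpm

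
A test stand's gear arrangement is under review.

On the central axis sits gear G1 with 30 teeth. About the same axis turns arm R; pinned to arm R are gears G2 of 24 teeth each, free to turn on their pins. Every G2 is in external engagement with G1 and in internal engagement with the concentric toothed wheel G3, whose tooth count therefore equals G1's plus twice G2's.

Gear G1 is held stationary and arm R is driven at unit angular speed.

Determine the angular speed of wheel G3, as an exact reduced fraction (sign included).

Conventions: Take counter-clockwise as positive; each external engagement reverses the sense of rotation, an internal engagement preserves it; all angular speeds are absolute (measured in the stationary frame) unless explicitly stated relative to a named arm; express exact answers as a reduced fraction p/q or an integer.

18/13

planetary set (30T centre, 24T on arm, 78T internal) — Willis relation
ring teeth: 30 + 2·24 = 78
30(ω_sun−ω_arm) = −78(ω_ring−ω_arm),  ω_sun = 0, ω_arm = 1
ω_ring = 1 − (30/78)(0−1) = 18/13
exact speed ratio = 18/13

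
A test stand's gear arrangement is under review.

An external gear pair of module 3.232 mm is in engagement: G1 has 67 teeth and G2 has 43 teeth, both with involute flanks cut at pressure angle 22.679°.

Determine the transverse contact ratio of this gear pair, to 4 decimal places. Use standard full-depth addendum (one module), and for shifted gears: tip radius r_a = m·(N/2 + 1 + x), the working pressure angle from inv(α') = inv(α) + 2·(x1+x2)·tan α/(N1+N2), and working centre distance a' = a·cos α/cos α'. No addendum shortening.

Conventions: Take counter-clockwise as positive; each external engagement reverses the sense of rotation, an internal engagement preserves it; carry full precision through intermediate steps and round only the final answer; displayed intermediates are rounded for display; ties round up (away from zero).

recognized (one external pair, fixed centres): single-mesh tooth geometry, m = 3.232, N1 = 67, N2 = 43
base radii: r_b1 = 99.900352, r_b2 = 64.115151
tip radii: r_a1 = 111.504000, r_a2 = 72.720000
no profile shift: α' = α, a' = a
action lengths: √(r_a1²−r_b1²) = 49.528394, √(r_a2²−r_b2²) = 34.313930
base pitch p_b = π·m·cos α = 9.368544
CR = (49.528394 + 34.313930 − 177.760000·sin 22.67900°)/9.368544 = 1.633528
contact ratio ≈ 1.6335

1.6335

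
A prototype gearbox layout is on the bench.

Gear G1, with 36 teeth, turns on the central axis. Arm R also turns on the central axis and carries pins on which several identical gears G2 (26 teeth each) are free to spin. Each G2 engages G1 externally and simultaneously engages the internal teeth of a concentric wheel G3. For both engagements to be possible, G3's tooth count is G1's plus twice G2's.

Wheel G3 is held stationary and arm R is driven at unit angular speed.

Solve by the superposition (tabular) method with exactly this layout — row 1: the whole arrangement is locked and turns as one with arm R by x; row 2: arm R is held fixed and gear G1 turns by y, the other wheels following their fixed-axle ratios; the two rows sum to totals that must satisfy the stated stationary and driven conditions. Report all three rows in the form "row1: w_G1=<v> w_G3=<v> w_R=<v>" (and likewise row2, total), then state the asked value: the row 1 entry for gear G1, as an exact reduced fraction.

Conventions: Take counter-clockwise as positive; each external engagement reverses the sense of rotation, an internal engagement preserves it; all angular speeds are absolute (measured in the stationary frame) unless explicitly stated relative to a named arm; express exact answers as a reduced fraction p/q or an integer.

row1: w_G1=1 w_G3=1 w_R=1
row2: w_G1=22/9 w_G3=-1 w_R=0
total: w_G1=31/9 w_G3=0 w_R=1
asked value: 1

recognized (axles ride arm R): planetary set, 36/26/88 teeth
superposition row 1 [locked train]: every member turns x
superposition row 2 [arm held]: sun y, ring −(36/88)·y, arm 0
boundary: total ω_ring = x − (36/88)·y = 0 and total ω_arm = x = 1  ⇒  y = 22/9, x = 1
row 2 ring = −(36/88)·22/9 = -1
totals (row 1 + row 2): sun 1 + 22/9 = 31/9, ring 1 + (-1) = 0, arm 1 + 0 = 1
asked cell (row1, sun) = 1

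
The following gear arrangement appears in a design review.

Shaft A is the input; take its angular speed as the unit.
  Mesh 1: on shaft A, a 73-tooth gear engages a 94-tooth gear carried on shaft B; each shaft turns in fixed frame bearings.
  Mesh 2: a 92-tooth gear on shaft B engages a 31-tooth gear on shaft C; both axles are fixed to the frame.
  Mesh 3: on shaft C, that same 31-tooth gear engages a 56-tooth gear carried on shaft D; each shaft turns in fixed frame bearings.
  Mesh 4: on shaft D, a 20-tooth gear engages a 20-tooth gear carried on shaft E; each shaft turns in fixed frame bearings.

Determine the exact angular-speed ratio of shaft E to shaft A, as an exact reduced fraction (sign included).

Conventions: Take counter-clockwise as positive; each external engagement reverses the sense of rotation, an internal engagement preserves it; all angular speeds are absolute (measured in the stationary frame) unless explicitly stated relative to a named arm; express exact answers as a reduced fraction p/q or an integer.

class = fixed-axis compound train [4 meshes; 4 ratios multiply, 4 sense flips]
mesh 1 [73T→94T]: running ratio 73/94, sense −
mesh 2 [92T→31T]: running ratio 3358/1457, sense +
mesh 3 [31T→56T]: running ratio 1679/1316, sense −
mesh 4 [20T→20T]: running ratio 1679/1316, sense +
ω_out/ω_in = 1679/1316

1679/1316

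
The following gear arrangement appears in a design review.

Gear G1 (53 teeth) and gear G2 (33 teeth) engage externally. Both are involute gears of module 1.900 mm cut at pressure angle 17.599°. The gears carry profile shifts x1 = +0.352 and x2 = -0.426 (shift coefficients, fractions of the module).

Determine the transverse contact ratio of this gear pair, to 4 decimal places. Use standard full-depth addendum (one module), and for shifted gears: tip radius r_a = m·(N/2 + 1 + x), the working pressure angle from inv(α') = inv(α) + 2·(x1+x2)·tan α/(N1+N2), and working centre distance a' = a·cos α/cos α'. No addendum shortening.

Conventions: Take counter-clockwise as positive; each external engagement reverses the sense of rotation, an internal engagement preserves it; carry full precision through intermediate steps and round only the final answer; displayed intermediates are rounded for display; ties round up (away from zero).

class = single-mesh tooth geometry [involute pair 53T × 33T, m = 1.900]
base radii: r_b1 = 47.993416, r_b2 = 29.882693
tip radii: r_a1 = 52.918800, r_a2 = 32.440600
inv(α') = inv(17.599°) + 2·(+0.352-0.426)·tan α/(53+33) = 0.00949310  ⇒  α' = 17.28211°
a' = a·cos α / cos α' = 81.7000·cos 17.599°/cos 17.28211° = 81.558167
action lengths: √(r_a1²−r_b1²) = 22.294202, √(r_a2²−r_b2²) = 12.626052
base pitch p_b = π·m·cos α = 5.689651
CR = (22.294202 + 12.626052 − 81.558167·sin 17.28211°)/5.689651 = 1.879063
contact ratio ≈ 1.8791

1.8791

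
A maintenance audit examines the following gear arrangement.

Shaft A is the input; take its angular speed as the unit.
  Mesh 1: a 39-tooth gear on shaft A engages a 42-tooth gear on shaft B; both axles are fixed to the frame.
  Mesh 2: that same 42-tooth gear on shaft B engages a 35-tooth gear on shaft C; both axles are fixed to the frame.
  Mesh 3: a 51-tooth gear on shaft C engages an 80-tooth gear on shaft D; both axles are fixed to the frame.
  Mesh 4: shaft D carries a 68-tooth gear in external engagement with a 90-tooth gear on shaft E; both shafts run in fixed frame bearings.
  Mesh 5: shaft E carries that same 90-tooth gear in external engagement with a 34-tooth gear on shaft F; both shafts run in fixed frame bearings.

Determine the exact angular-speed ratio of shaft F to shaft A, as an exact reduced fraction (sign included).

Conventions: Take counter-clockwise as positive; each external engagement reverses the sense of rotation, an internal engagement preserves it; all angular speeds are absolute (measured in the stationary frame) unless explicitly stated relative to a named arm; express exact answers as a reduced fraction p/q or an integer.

class = fixed-axis compound train [5 meshes; 5 ratios multiply, 5 sense flips]
mesh 1 [39T→42T]: running ratio 13/14, sense −
mesh 2 [42T→35T]: running ratio 39/35, sense +
mesh 3 [51T→80T]: running ratio 1989/2800, sense −
mesh 4 [68T→90T]: running ratio 3757/7000, sense +
mesh 5 [90T→34T]: running ratio 1989/1400, sense −
ω_out/ω_in = -1989/1400

-1989/1400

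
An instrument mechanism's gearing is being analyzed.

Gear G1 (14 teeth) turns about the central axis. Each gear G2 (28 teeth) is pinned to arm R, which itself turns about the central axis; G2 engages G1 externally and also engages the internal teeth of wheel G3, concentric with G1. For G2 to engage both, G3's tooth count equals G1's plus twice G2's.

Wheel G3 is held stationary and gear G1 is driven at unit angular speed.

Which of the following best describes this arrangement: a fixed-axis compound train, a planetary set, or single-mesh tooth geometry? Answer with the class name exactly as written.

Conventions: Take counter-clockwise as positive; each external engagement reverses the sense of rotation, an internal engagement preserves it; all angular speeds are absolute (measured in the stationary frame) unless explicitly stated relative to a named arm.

planetary set

recognized (axles ride arm R): planetary set, 14/28/70 teeth
classification: planetary set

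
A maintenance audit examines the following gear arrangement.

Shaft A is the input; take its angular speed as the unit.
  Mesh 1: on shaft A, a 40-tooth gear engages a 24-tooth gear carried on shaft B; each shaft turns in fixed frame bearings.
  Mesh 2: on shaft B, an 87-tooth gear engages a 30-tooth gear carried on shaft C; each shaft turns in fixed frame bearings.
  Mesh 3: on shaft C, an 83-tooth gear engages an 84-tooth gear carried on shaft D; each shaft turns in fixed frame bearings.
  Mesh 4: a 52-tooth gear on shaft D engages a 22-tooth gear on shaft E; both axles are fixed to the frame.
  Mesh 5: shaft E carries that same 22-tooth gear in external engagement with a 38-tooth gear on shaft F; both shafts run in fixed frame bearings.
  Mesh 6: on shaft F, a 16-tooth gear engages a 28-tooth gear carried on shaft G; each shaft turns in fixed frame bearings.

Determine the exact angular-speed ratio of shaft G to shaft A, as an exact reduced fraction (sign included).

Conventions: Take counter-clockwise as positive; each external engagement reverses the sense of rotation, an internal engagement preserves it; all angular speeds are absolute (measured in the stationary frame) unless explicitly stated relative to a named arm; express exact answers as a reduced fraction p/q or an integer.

class = fixed-axis compound train [6 meshes; 6 ratios multiply, 6 sense flips]
mesh 1 [40T→24T]: running ratio 5/3, sense −
mesh 2 [87T→30T]: running ratio 29/6, sense +
mesh 3 [83T→84T]: running ratio 2407/504, sense −
mesh 4 [52T→22T]: running ratio 31291/2772, sense +
mesh 5 [22T→38T]: running ratio 31291/4788, sense −
mesh 6 [16T→28T]: running ratio 31291/8379, sense +
ω_out/ω_in = 31291/8379

31291/8379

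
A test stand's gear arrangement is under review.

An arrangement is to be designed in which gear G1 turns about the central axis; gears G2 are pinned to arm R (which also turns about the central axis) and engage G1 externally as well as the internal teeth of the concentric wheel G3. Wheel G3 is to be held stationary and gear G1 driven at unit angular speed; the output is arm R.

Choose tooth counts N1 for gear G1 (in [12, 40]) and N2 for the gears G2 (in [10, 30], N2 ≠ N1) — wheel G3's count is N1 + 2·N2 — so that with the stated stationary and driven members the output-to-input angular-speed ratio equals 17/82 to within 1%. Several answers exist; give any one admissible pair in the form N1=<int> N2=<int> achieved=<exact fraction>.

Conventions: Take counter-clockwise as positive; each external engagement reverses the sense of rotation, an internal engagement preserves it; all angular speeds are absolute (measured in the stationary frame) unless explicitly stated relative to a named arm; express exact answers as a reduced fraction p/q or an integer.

topology: planetary set — design target 17/82, arm = carrier (Willis)
Willis with ω_ring = 0: ω_arm/ω_sun = N1/(N1+N3); set equal to 17/82  ⇒  N3/N1 = 1/(17/82) − 1 = 65/17
N3 = N1 + 2·N2  ⇒  N2/N1 = (N3/N1 − 1)/2 = (65/17 − 1)/2 = 24/17
smallest multiple with N1 ≥ 12 and N2 ≥ 10: k = 1  ⇒  N1 = 1·17 = 17, N2 = 1·24 = 24 (N1 ≤ 40, N2 ≤ 30, N2 ≠ N1 ✓), N3 = 17 + 2·24 = 65
check: N1/(N1+N3) with N1 = 17, N3 = 65 gives 17/82; |achieved − target| = 0 ≤ 17/8200 ✓

N1=17 N2=24 achieved=17/82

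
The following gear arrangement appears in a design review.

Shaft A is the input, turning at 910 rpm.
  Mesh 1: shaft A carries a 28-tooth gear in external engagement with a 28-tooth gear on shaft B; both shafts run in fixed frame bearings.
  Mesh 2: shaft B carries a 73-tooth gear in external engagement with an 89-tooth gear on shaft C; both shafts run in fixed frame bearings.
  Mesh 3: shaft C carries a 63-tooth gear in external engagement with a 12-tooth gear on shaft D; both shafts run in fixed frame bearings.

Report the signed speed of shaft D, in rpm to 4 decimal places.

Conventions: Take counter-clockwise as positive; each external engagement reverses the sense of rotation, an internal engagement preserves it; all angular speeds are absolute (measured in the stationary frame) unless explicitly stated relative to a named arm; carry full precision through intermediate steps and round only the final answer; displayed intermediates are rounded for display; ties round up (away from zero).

class = fixed-axis compound train [3 meshes; 3 ratios multiply, 3 sense flips]
mesh 1 [28T→28T]: ω = 910.0000×28/28 = 910.0000 rpm, sense flips to −
mesh 2 [73T→89T]: ω = 910.0000×73/89 = 746.4045 rpm, sense flips to +
mesh 3 [63T→12T]: ω = 746.4045×63/12 = 3918.6236 rpm, sense flips to −
signed output speed = -3918.6236 rpm

-3918.6236 rpm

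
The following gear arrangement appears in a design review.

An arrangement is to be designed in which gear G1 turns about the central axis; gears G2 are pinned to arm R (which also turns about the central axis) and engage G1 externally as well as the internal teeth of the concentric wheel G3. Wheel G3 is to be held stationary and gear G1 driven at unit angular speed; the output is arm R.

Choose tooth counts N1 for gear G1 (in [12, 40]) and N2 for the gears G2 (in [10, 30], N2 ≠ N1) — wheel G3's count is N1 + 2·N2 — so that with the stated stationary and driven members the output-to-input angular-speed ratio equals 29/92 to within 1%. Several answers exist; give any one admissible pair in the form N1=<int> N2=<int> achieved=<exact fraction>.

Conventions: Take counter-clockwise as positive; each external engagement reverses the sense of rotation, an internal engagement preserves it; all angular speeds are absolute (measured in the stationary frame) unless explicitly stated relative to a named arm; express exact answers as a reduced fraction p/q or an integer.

N1=29 N2=17 achieved=29/92

class = planetary set [ratio 29/92 wanted; Willis about the carrier]
Willis with ω_ring = 0: ω_arm/ω_sun = N1/(N1+N3); set equal to 29/92  ⇒  N3/N1 = 1/(29/92) − 1 = 63/29
N3 = N1 + 2·N2  ⇒  N2/N1 = (N3/N1 − 1)/2 = (63/29 − 1)/2 = 17/29
smallest multiple with N1 ≥ 12 and N2 ≥ 10: k = 1  ⇒  N1 = 1·29 = 29, N2 = 1·17 = 17 (N1 ≤ 40, N2 ≤ 30, N2 ≠ N1 ✓), N3 = 29 + 2·17 = 63
check: N1/(N1+N3) with N1 = 29, N3 = 63 gives 29/92; |achieved − target| = 0 ≤ 29/9200 ✓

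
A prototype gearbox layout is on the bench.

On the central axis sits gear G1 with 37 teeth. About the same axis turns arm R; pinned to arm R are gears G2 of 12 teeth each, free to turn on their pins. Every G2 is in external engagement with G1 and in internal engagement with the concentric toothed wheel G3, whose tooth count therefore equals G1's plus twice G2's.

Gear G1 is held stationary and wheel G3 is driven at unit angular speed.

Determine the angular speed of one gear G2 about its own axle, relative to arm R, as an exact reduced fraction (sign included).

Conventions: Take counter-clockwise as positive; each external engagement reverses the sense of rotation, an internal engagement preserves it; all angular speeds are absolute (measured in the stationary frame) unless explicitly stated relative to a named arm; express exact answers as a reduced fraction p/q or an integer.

recognized (axles ride arm R): planetary set, 37/12/61 teeth
ring teeth: 37 + 2·12 = 61
37(ω_sun−ω_arm) = −61(ω_ring−ω_arm),  ω_sun = 0, ω_ring = 1
37(0−ω_arm) = −61(1−ω_arm)  ⇒  98·ω_arm = 61  ⇒  ω_arm = 61/98
sun–planet mesh: 37·(0−61/98) = −12·(ω_p−ω_arm)  ⇒  ω_p−ω_arm = 2257/1176
exact speed ratio = 2257/1176

2257/1176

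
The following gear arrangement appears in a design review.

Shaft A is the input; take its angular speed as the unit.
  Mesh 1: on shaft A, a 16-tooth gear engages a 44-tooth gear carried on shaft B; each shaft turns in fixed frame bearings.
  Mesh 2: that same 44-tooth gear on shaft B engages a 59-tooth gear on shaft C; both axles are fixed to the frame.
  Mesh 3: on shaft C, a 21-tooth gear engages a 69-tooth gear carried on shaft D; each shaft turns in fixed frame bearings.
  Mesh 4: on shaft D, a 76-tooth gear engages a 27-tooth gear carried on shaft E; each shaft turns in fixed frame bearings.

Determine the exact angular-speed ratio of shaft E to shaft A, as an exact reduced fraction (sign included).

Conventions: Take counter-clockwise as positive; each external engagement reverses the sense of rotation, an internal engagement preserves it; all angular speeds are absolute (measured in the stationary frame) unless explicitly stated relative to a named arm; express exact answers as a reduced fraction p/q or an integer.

class = fixed-axis compound train [4 meshes; 4 ratios multiply, 4 sense flips]
mesh 1 [16T→44T]: running ratio 4/11, sense −
mesh 2 [44T→59T]: running ratio 16/59, sense +
mesh 3 [21T→69T]: running ratio 112/1357, sense −
mesh 4 [76T→27T]: running ratio 8512/36639, sense +
ω_out/ω_in = 8512/36639

8512/36639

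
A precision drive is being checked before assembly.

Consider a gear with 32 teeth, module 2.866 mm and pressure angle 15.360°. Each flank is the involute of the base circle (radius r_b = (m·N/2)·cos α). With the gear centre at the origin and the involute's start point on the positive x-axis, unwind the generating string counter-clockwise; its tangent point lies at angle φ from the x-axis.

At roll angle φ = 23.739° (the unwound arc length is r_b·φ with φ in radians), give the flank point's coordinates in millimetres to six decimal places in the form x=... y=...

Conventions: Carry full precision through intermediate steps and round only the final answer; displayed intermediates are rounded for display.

topology: single-mesh involute geometry — m = 2.866, N = 32
pitch radius r_p = m·N/2 = 2.866·32/2 = 45.856000
base radius r_b = r_p·cos α = 45.856000·cos 15.360° = 44.218049
roll angle φ = 23.739° = 0.41432371 rad
x = r_b·(cos φ + φ·sin φ) = 47.852042
y = r_b·(sin φ − φ·cos φ) = 1.030443

x=47.852042 y=1.030443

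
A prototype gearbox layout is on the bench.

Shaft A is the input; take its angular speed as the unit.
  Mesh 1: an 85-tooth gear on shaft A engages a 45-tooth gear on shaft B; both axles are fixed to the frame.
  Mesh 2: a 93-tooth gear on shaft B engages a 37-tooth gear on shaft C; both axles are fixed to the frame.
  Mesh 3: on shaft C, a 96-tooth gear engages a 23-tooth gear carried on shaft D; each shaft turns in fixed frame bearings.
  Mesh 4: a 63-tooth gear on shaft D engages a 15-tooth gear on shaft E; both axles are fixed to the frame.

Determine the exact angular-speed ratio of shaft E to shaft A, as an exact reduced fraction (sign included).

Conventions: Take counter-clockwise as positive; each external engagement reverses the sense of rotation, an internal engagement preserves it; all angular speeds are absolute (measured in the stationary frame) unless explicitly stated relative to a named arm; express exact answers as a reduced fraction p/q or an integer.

class = fixed-axis compound train [4 meshes; 4 ratios multiply, 4 sense flips]
mesh 1 [85T→45T]: running ratio 17/9, sense −
mesh 2 [93T→37T]: running ratio 527/111, sense +
mesh 3 [96T→23T]: running ratio 16864/851, sense −
mesh 4 [63T→15T]: running ratio 354144/4255, sense +
ω_out/ω_in = 354144/4255

354144/4255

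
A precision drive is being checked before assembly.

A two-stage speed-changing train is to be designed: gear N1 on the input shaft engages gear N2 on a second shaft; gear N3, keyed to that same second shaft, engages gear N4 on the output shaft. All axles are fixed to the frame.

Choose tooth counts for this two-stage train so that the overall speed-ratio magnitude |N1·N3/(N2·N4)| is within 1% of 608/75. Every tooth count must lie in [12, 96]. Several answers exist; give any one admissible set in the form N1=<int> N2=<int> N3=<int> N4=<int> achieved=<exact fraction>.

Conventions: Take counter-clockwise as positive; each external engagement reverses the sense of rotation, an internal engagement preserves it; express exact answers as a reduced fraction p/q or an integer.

topology: fixed-axis compound train — 2 stages, target 608/75
target = 608/75 in lowest terms: an exact hit needs N1·N3 = k·608 and N2·N4 = k·75 for one integer k, every count in [12, 96]; additionally prefer no 1:1 stage (N1 ≠ N2, N3 ≠ N4)
k = 1…2: no 1:1-free in-range split of k·608 and k·75 into factor pairs; take k = 3
k = 3: N1·N3 = 1824 = 19·96, N2·N4 = 225 = 15·15
achieved = 19·96/(15·15) = 608/75; |achieved − target| = 0 ≤ 152/1875 ✓

N1=19 N2=15 N3=96 N4=15 achieved=608/75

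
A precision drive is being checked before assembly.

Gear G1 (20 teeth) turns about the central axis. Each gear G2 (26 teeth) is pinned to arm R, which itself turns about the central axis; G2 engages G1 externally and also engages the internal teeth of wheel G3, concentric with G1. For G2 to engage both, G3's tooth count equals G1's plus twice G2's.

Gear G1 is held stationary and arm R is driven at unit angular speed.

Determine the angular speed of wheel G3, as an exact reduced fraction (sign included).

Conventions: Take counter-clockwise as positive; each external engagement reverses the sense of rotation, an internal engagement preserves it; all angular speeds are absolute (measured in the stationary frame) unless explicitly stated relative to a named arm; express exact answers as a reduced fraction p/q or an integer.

23/18

recognized (axles ride arm R): planetary set, 20/26/72 teeth
ring teeth: 20 + 2·26 = 72
20(ω_sun−ω_arm) = −72(ω_ring−ω_arm),  ω_sun = 0, ω_arm = 1
ω_ring = 1 − (20/72)(0−1) = 23/18
exact speed ratio = 23/18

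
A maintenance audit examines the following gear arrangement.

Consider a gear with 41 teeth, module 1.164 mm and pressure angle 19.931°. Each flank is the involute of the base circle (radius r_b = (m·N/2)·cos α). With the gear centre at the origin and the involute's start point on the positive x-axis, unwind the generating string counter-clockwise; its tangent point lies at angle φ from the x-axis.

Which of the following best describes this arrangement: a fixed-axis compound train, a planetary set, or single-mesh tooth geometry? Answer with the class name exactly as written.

recognized (one wheel, involute flank): single-mesh tooth geometry, m = 1.164, N = 41
classification: single-mesh tooth geometry

single-mesh tooth geometry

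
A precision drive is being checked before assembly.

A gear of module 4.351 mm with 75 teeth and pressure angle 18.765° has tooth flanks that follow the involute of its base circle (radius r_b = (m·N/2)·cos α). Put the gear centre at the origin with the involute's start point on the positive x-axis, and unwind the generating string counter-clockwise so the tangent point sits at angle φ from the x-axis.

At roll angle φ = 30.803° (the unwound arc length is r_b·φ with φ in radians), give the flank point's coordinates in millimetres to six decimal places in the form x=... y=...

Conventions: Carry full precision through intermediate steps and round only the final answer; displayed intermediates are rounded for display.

topology: single-mesh involute geometry — m = 4.351, N = 75
pitch radius r_p = m·N/2 = 4.351·75/2 = 163.162500
base radius r_b = r_p·cos α = 163.162500·cos 18.765° = 154.489751
roll angle φ = 30.803° = 0.53761377 rad
x = r_b·(cos φ + φ·sin φ) = 175.228233
y = r_b·(sin φ − φ·cos φ) = 7.772933

x=175.228233 y=7.772933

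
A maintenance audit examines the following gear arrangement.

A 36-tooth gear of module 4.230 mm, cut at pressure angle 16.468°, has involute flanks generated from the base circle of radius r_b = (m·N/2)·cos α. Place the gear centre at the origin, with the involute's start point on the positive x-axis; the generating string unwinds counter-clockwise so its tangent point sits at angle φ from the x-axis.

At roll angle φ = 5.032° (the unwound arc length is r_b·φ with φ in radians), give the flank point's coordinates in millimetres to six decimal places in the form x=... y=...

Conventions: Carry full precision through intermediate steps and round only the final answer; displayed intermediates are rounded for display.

recognized (one wheel, involute flank): single-mesh tooth geometry, m = 4.230, N = 36
pitch radius r_p = m·N/2 = 4.230·36/2 = 76.140000
base radius r_b = r_p·cos α = 76.140000·cos 16.468° = 73.016601
roll angle φ = 5.032° = 0.08782497 rad
x = r_b·(cos φ + φ·sin φ) = 73.297655
y = r_b·(sin φ − φ·cos φ) = 0.016475

x=73.297655 y=0.016475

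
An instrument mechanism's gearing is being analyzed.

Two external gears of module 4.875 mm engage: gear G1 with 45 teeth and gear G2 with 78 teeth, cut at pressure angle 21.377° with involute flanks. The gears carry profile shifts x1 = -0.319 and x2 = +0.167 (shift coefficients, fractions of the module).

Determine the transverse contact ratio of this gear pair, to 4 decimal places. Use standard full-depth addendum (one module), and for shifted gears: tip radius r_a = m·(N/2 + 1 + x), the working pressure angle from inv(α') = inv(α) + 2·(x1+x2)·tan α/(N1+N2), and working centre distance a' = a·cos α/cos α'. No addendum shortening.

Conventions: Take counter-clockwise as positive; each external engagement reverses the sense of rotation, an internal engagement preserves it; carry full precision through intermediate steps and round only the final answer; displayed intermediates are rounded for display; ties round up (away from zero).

class = single-mesh tooth geometry [involute pair 45T × 78T, m = 4.875]
base radii: r_b1 = 102.141243, r_b2 = 177.044821
tip radii: r_a1 = 113.007375, r_a2 = 195.814125
inv(α') = inv(21.377°) + 2·(-0.319+0.167)·tan α/(45+78) = 0.01736623  ⇒  α' = 21.00829°
a' = a·cos α / cos α' = 299.8125·cos 21.377°/cos 21.00829° = 299.065376
action lengths: √(r_a1²−r_b1²) = 48.351146, √(r_a2²−r_b2²) = 83.655861
base pitch p_b = π·m·cos α = 14.261608
CR = (48.351146 + 83.655861 − 299.065376·sin 21.00829°)/14.261608 = 1.738313
contact ratio ≈ 1.7383

1.7383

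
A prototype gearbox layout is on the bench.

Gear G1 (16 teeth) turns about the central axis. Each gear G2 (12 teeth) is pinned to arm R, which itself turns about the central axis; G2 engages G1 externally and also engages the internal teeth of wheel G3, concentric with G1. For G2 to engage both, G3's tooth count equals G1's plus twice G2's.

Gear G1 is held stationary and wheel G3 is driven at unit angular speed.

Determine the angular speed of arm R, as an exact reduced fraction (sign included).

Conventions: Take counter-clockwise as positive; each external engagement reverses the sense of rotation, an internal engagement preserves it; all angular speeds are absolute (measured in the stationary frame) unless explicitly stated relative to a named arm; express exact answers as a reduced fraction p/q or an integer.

5/7

class = planetary set [G3 = 16+2·12 = 40; Willis about the carrier]
ring teeth: 16 + 2·12 = 40
16(ω_sun−ω_arm) = −40(ω_ring−ω_arm),  ω_sun = 0, ω_ring = 1
16(0−ω_arm) = −40(1−ω_arm)  ⇒  56·ω_arm = 40  ⇒  ω_arm = 5/7
exact speed ratio = 5/7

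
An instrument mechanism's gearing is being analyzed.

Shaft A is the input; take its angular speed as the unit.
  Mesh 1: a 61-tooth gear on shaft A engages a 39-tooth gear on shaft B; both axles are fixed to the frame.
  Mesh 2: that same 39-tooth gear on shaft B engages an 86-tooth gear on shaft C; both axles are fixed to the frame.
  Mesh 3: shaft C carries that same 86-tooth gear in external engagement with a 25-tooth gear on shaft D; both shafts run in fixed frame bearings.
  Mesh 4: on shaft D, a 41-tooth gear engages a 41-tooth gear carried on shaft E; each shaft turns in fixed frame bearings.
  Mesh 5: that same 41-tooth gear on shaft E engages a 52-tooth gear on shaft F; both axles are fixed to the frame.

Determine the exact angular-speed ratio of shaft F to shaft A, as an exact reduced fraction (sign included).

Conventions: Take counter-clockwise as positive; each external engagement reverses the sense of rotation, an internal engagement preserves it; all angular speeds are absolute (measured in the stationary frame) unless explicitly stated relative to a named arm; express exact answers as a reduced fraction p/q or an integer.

-2501/1300

class = fixed-axis compound train [5 meshes; 5 ratios multiply, 5 sense flips]
mesh 1 [61T→39T]: running ratio 61/39, sense −
mesh 2 [39T→86T]: running ratio 61/86, sense +
mesh 3 [86T→25T]: running ratio 61/25, sense −
mesh 4 [41T→41T]: running ratio 61/25, sense +
mesh 5 [41T→52T]: running ratio 2501/1300, sense −
ω_out/ω_in = -2501/1300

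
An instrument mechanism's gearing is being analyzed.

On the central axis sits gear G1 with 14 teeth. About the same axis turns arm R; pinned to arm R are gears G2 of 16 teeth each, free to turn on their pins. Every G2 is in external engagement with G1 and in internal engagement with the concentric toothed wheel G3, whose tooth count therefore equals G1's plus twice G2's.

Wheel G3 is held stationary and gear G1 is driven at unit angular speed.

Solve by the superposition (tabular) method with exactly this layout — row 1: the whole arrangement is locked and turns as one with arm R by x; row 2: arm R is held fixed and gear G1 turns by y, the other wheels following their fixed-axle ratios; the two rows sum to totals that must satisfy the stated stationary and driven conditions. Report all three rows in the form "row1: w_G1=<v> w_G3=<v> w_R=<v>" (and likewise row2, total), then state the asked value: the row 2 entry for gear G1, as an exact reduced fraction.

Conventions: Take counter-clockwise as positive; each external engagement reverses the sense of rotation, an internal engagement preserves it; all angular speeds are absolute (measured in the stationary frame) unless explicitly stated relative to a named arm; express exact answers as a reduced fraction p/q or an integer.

row1: w_G1=7/30 w_G3=7/30 w_R=7/30
row2: w_G1=23/30 w_G3=-7/30 w_R=0
total: w_G1=1 w_G3=0 w_R=7/30
asked value: 23/30

topology: planetary set — G1 14T / G2 16T / G3 46T, arm = carrier (Willis)
superposition row 1 [locked train]: every member turns x
superposition row 2 [arm held]: sun y, ring −(14/46)·y, arm 0
boundary: total ω_ring = x − (14/46)·y = 0 and total ω_sun = x + y = 1  ⇒  y = 23/30, x = 7/30
row 2 ring = −(14/46)·23/30 = -7/30
totals (row 1 + row 2): sun 7/30 + 23/30 = 1, ring 7/30 + (-7/30) = 0, arm 7/30 + 0 = 7/30
asked cell (row2, sun) = 23/30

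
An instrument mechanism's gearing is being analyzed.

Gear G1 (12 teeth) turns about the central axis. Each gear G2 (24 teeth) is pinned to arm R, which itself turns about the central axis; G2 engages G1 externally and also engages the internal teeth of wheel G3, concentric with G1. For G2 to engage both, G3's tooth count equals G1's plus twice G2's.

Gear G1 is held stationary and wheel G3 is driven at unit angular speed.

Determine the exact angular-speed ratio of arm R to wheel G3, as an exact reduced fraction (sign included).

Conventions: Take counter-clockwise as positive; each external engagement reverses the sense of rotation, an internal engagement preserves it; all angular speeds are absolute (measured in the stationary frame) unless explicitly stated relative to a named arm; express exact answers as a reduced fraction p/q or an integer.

planetary set (12T centre, 24T on arm, 60T internal) — Willis relation
ring teeth: 12 + 2·24 = 60
12(ω_sun−ω_arm) = −60(ω_ring−ω_arm),  ω_sun = 0, ω_ring = 1
12(0−ω_arm) = −60(1−ω_arm)  ⇒  72·ω_arm = 60  ⇒  ω_arm = 5/6
ω_out/ω_in = 5/6

5/6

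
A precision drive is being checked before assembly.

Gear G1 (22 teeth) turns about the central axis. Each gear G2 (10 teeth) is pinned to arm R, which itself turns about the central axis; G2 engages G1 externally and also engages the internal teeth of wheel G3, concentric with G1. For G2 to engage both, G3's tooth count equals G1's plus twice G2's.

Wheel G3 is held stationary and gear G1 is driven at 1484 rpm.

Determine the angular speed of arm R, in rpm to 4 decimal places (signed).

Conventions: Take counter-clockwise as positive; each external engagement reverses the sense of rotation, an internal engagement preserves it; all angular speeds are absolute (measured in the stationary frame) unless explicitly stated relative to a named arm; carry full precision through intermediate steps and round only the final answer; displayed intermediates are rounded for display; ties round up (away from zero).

+510.1250 rpm

planetary set (22T centre, 10T on arm, 42T internal) — Willis relation
normalise by the input: solve with ω_sun = 1, then scale by 1484 rpm
ring teeth: 22 + 2·10 = 42
22(ω_sun−ω_arm) = −42(ω_ring−ω_arm),  ω_ring = 0, ω_sun = 1
22(1−ω_arm) = −42(0−ω_arm)  ⇒  64·ω_arm = 22  ⇒  ω_arm = 11/32
scale: ω_arm = 11/32 × 1484 rpm = +510.1250 rpm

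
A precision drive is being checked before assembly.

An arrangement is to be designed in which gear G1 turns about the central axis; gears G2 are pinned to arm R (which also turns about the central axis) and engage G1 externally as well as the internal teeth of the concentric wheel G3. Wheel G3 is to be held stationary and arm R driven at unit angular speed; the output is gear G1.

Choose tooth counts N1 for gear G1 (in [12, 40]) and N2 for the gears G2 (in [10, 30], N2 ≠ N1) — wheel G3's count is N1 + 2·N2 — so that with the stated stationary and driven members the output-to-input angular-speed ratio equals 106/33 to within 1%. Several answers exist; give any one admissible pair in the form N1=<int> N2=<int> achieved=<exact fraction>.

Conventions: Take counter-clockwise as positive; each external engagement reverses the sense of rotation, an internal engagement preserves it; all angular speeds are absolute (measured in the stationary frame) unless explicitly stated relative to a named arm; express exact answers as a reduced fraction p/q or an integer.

N1=33 N2=20 achieved=106/33

topology: planetary set — design target 106/33, arm = carrier (Willis)
Willis with ω_ring = 0: ω_sun/ω_arm = (N1+N3)/N1; set equal to 106/33  ⇒  N3/N1 = 106/33 − 1 = 73/33
N3 = N1 + 2·N2  ⇒  N2/N1 = (N3/N1 − 1)/2 = (73/33 − 1)/2 = 20/33
smallest multiple with N1 ≥ 12 and N2 ≥ 10: k = 1  ⇒  N1 = 1·33 = 33, N2 = 1·20 = 20 (N1 ≤ 40, N2 ≤ 30, N2 ≠ N1 ✓), N3 = 33 + 2·20 = 73
check: (N1+N3)/N1 with N1 = 33, N3 = 73 gives 106/33; |achieved − target| = 0 ≤ 53/1650 ✓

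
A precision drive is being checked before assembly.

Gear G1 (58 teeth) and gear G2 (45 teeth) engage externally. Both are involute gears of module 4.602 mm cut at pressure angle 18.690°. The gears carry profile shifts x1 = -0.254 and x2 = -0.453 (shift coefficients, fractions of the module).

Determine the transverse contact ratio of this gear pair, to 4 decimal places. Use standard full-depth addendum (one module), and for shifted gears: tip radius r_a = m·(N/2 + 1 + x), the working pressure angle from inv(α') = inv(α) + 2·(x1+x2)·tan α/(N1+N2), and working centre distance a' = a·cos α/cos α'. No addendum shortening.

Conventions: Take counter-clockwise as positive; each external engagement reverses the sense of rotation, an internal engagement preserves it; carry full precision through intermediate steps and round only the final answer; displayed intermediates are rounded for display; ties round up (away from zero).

class = single-mesh tooth geometry [involute pair 58T × 45T, m = 4.602]
base radii: r_b1 = 126.420255, r_b2 = 98.084681
tip radii: r_a1 = 136.891092, r_a2 = 106.062294
inv(α') = inv(18.690°) + 2·(-0.254-0.453)·tan α/(58+45) = 0.00744072  ⇒  α' = 15.96369°
a' = a·cos α / cos α' = 237.0030·cos 18.690°/cos 15.96369° = 233.509967
action lengths: √(r_a1²−r_b1²) = 52.508001, √(r_a2²−r_b2²) = 40.355986
base pitch p_b = π·m·cos α = 13.695205
CR = (52.508001 + 40.355986 − 233.509967·sin 15.96369°)/13.695205 = 2.091403
contact ratio ≈ 2.0914

2.0914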